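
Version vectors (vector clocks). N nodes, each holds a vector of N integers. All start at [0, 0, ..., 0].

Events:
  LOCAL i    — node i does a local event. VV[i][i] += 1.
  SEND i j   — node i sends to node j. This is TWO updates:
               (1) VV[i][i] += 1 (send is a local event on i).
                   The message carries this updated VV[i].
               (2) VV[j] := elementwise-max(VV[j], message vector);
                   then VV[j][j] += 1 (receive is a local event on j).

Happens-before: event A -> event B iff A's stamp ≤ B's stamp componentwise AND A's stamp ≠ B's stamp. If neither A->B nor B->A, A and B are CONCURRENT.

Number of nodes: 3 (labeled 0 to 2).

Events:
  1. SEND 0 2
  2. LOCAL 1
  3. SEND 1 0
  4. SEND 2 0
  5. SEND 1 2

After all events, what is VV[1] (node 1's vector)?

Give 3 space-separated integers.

Initial: VV[0]=[0, 0, 0]
Initial: VV[1]=[0, 0, 0]
Initial: VV[2]=[0, 0, 0]
Event 1: SEND 0->2: VV[0][0]++ -> VV[0]=[1, 0, 0], msg_vec=[1, 0, 0]; VV[2]=max(VV[2],msg_vec) then VV[2][2]++ -> VV[2]=[1, 0, 1]
Event 2: LOCAL 1: VV[1][1]++ -> VV[1]=[0, 1, 0]
Event 3: SEND 1->0: VV[1][1]++ -> VV[1]=[0, 2, 0], msg_vec=[0, 2, 0]; VV[0]=max(VV[0],msg_vec) then VV[0][0]++ -> VV[0]=[2, 2, 0]
Event 4: SEND 2->0: VV[2][2]++ -> VV[2]=[1, 0, 2], msg_vec=[1, 0, 2]; VV[0]=max(VV[0],msg_vec) then VV[0][0]++ -> VV[0]=[3, 2, 2]
Event 5: SEND 1->2: VV[1][1]++ -> VV[1]=[0, 3, 0], msg_vec=[0, 3, 0]; VV[2]=max(VV[2],msg_vec) then VV[2][2]++ -> VV[2]=[1, 3, 3]
Final vectors: VV[0]=[3, 2, 2]; VV[1]=[0, 3, 0]; VV[2]=[1, 3, 3]

Answer: 0 3 0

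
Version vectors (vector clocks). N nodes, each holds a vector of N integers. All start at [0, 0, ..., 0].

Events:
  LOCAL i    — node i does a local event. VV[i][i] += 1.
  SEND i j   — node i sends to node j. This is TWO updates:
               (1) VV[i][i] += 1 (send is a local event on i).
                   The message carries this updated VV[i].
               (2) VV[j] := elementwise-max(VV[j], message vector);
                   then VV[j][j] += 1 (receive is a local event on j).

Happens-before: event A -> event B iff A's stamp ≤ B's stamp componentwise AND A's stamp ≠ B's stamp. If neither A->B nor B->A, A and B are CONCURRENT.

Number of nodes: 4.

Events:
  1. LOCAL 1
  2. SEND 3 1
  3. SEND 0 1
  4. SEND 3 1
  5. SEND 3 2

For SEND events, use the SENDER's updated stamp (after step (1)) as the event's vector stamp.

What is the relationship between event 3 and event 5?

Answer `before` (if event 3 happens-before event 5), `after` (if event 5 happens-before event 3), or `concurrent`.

Answer: concurrent

Derivation:
Initial: VV[0]=[0, 0, 0, 0]
Initial: VV[1]=[0, 0, 0, 0]
Initial: VV[2]=[0, 0, 0, 0]
Initial: VV[3]=[0, 0, 0, 0]
Event 1: LOCAL 1: VV[1][1]++ -> VV[1]=[0, 1, 0, 0]
Event 2: SEND 3->1: VV[3][3]++ -> VV[3]=[0, 0, 0, 1], msg_vec=[0, 0, 0, 1]; VV[1]=max(VV[1],msg_vec) then VV[1][1]++ -> VV[1]=[0, 2, 0, 1]
Event 3: SEND 0->1: VV[0][0]++ -> VV[0]=[1, 0, 0, 0], msg_vec=[1, 0, 0, 0]; VV[1]=max(VV[1],msg_vec) then VV[1][1]++ -> VV[1]=[1, 3, 0, 1]
Event 4: SEND 3->1: VV[3][3]++ -> VV[3]=[0, 0, 0, 2], msg_vec=[0, 0, 0, 2]; VV[1]=max(VV[1],msg_vec) then VV[1][1]++ -> VV[1]=[1, 4, 0, 2]
Event 5: SEND 3->2: VV[3][3]++ -> VV[3]=[0, 0, 0, 3], msg_vec=[0, 0, 0, 3]; VV[2]=max(VV[2],msg_vec) then VV[2][2]++ -> VV[2]=[0, 0, 1, 3]
Event 3 stamp: [1, 0, 0, 0]
Event 5 stamp: [0, 0, 0, 3]
[1, 0, 0, 0] <= [0, 0, 0, 3]? False
[0, 0, 0, 3] <= [1, 0, 0, 0]? False
Relation: concurrent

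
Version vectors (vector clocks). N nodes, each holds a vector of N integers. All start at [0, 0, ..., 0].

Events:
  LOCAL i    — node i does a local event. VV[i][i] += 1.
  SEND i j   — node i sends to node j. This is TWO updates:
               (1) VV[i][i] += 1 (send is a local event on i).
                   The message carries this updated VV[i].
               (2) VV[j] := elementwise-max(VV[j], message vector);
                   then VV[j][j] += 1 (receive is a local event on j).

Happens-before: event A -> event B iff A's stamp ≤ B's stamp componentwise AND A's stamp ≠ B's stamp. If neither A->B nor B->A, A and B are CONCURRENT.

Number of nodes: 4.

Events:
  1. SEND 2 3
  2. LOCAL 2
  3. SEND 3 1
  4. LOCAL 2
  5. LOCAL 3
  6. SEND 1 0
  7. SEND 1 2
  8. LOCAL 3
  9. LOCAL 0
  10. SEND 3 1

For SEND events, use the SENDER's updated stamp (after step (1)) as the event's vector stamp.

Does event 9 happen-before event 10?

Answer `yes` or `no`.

Initial: VV[0]=[0, 0, 0, 0]
Initial: VV[1]=[0, 0, 0, 0]
Initial: VV[2]=[0, 0, 0, 0]
Initial: VV[3]=[0, 0, 0, 0]
Event 1: SEND 2->3: VV[2][2]++ -> VV[2]=[0, 0, 1, 0], msg_vec=[0, 0, 1, 0]; VV[3]=max(VV[3],msg_vec) then VV[3][3]++ -> VV[3]=[0, 0, 1, 1]
Event 2: LOCAL 2: VV[2][2]++ -> VV[2]=[0, 0, 2, 0]
Event 3: SEND 3->1: VV[3][3]++ -> VV[3]=[0, 0, 1, 2], msg_vec=[0, 0, 1, 2]; VV[1]=max(VV[1],msg_vec) then VV[1][1]++ -> VV[1]=[0, 1, 1, 2]
Event 4: LOCAL 2: VV[2][2]++ -> VV[2]=[0, 0, 3, 0]
Event 5: LOCAL 3: VV[3][3]++ -> VV[3]=[0, 0, 1, 3]
Event 6: SEND 1->0: VV[1][1]++ -> VV[1]=[0, 2, 1, 2], msg_vec=[0, 2, 1, 2]; VV[0]=max(VV[0],msg_vec) then VV[0][0]++ -> VV[0]=[1, 2, 1, 2]
Event 7: SEND 1->2: VV[1][1]++ -> VV[1]=[0, 3, 1, 2], msg_vec=[0, 3, 1, 2]; VV[2]=max(VV[2],msg_vec) then VV[2][2]++ -> VV[2]=[0, 3, 4, 2]
Event 8: LOCAL 3: VV[3][3]++ -> VV[3]=[0, 0, 1, 4]
Event 9: LOCAL 0: VV[0][0]++ -> VV[0]=[2, 2, 1, 2]
Event 10: SEND 3->1: VV[3][3]++ -> VV[3]=[0, 0, 1, 5], msg_vec=[0, 0, 1, 5]; VV[1]=max(VV[1],msg_vec) then VV[1][1]++ -> VV[1]=[0, 4, 1, 5]
Event 9 stamp: [2, 2, 1, 2]
Event 10 stamp: [0, 0, 1, 5]
[2, 2, 1, 2] <= [0, 0, 1, 5]? False. Equal? False. Happens-before: False

Answer: no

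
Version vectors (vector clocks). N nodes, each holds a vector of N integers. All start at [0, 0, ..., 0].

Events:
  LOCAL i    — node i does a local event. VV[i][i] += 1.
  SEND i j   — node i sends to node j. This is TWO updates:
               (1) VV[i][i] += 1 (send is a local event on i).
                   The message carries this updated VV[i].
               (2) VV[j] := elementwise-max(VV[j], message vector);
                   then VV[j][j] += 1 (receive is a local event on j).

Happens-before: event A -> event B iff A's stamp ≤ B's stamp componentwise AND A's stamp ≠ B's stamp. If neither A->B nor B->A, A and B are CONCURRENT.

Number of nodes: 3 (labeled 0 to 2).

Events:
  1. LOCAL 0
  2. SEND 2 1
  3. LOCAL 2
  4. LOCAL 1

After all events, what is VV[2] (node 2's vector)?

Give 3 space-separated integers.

Answer: 0 0 2

Derivation:
Initial: VV[0]=[0, 0, 0]
Initial: VV[1]=[0, 0, 0]
Initial: VV[2]=[0, 0, 0]
Event 1: LOCAL 0: VV[0][0]++ -> VV[0]=[1, 0, 0]
Event 2: SEND 2->1: VV[2][2]++ -> VV[2]=[0, 0, 1], msg_vec=[0, 0, 1]; VV[1]=max(VV[1],msg_vec) then VV[1][1]++ -> VV[1]=[0, 1, 1]
Event 3: LOCAL 2: VV[2][2]++ -> VV[2]=[0, 0, 2]
Event 4: LOCAL 1: VV[1][1]++ -> VV[1]=[0, 2, 1]
Final vectors: VV[0]=[1, 0, 0]; VV[1]=[0, 2, 1]; VV[2]=[0, 0, 2]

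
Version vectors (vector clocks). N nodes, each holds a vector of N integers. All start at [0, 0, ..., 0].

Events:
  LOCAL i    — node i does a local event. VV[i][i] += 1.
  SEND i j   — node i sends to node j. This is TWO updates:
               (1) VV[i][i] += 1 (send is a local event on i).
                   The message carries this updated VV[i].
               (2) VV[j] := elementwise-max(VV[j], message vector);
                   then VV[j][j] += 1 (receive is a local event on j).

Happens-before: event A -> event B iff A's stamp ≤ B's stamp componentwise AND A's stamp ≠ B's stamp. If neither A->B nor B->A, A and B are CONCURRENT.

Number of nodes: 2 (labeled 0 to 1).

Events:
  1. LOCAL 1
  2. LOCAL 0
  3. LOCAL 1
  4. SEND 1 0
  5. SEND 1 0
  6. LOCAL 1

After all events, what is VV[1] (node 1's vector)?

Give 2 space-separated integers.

Initial: VV[0]=[0, 0]
Initial: VV[1]=[0, 0]
Event 1: LOCAL 1: VV[1][1]++ -> VV[1]=[0, 1]
Event 2: LOCAL 0: VV[0][0]++ -> VV[0]=[1, 0]
Event 3: LOCAL 1: VV[1][1]++ -> VV[1]=[0, 2]
Event 4: SEND 1->0: VV[1][1]++ -> VV[1]=[0, 3], msg_vec=[0, 3]; VV[0]=max(VV[0],msg_vec) then VV[0][0]++ -> VV[0]=[2, 3]
Event 5: SEND 1->0: VV[1][1]++ -> VV[1]=[0, 4], msg_vec=[0, 4]; VV[0]=max(VV[0],msg_vec) then VV[0][0]++ -> VV[0]=[3, 4]
Event 6: LOCAL 1: VV[1][1]++ -> VV[1]=[0, 5]
Final vectors: VV[0]=[3, 4]; VV[1]=[0, 5]

Answer: 0 5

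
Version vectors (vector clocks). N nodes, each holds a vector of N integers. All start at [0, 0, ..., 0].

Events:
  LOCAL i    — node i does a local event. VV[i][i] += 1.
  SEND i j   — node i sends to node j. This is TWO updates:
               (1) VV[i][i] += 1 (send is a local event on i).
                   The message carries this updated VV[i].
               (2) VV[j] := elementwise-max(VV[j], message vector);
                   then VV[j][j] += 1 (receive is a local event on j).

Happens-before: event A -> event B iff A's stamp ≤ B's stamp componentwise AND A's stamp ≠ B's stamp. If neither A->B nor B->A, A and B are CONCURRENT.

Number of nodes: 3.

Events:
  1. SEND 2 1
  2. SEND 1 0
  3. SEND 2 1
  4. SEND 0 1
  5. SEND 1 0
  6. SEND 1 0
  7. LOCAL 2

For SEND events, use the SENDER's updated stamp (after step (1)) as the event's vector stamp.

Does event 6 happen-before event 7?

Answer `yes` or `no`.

Answer: no

Derivation:
Initial: VV[0]=[0, 0, 0]
Initial: VV[1]=[0, 0, 0]
Initial: VV[2]=[0, 0, 0]
Event 1: SEND 2->1: VV[2][2]++ -> VV[2]=[0, 0, 1], msg_vec=[0, 0, 1]; VV[1]=max(VV[1],msg_vec) then VV[1][1]++ -> VV[1]=[0, 1, 1]
Event 2: SEND 1->0: VV[1][1]++ -> VV[1]=[0, 2, 1], msg_vec=[0, 2, 1]; VV[0]=max(VV[0],msg_vec) then VV[0][0]++ -> VV[0]=[1, 2, 1]
Event 3: SEND 2->1: VV[2][2]++ -> VV[2]=[0, 0, 2], msg_vec=[0, 0, 2]; VV[1]=max(VV[1],msg_vec) then VV[1][1]++ -> VV[1]=[0, 3, 2]
Event 4: SEND 0->1: VV[0][0]++ -> VV[0]=[2, 2, 1], msg_vec=[2, 2, 1]; VV[1]=max(VV[1],msg_vec) then VV[1][1]++ -> VV[1]=[2, 4, 2]
Event 5: SEND 1->0: VV[1][1]++ -> VV[1]=[2, 5, 2], msg_vec=[2, 5, 2]; VV[0]=max(VV[0],msg_vec) then VV[0][0]++ -> VV[0]=[3, 5, 2]
Event 6: SEND 1->0: VV[1][1]++ -> VV[1]=[2, 6, 2], msg_vec=[2, 6, 2]; VV[0]=max(VV[0],msg_vec) then VV[0][0]++ -> VV[0]=[4, 6, 2]
Event 7: LOCAL 2: VV[2][2]++ -> VV[2]=[0, 0, 3]
Event 6 stamp: [2, 6, 2]
Event 7 stamp: [0, 0, 3]
[2, 6, 2] <= [0, 0, 3]? False. Equal? False. Happens-before: False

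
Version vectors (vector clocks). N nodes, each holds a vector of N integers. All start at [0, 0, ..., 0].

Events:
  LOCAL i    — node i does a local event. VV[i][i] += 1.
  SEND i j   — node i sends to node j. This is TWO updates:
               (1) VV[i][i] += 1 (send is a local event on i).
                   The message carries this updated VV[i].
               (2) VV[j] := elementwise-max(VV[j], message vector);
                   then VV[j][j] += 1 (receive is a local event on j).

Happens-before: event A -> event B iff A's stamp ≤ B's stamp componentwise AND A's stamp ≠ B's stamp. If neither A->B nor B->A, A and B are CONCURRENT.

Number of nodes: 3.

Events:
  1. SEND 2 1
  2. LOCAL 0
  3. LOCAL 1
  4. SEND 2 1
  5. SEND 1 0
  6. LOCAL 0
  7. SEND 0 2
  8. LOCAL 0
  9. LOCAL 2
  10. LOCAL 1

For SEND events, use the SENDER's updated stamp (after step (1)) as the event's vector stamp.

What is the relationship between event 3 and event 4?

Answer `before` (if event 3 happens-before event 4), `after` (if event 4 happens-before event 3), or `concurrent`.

Initial: VV[0]=[0, 0, 0]
Initial: VV[1]=[0, 0, 0]
Initial: VV[2]=[0, 0, 0]
Event 1: SEND 2->1: VV[2][2]++ -> VV[2]=[0, 0, 1], msg_vec=[0, 0, 1]; VV[1]=max(VV[1],msg_vec) then VV[1][1]++ -> VV[1]=[0, 1, 1]
Event 2: LOCAL 0: VV[0][0]++ -> VV[0]=[1, 0, 0]
Event 3: LOCAL 1: VV[1][1]++ -> VV[1]=[0, 2, 1]
Event 4: SEND 2->1: VV[2][2]++ -> VV[2]=[0, 0, 2], msg_vec=[0, 0, 2]; VV[1]=max(VV[1],msg_vec) then VV[1][1]++ -> VV[1]=[0, 3, 2]
Event 5: SEND 1->0: VV[1][1]++ -> VV[1]=[0, 4, 2], msg_vec=[0, 4, 2]; VV[0]=max(VV[0],msg_vec) then VV[0][0]++ -> VV[0]=[2, 4, 2]
Event 6: LOCAL 0: VV[0][0]++ -> VV[0]=[3, 4, 2]
Event 7: SEND 0->2: VV[0][0]++ -> VV[0]=[4, 4, 2], msg_vec=[4, 4, 2]; VV[2]=max(VV[2],msg_vec) then VV[2][2]++ -> VV[2]=[4, 4, 3]
Event 8: LOCAL 0: VV[0][0]++ -> VV[0]=[5, 4, 2]
Event 9: LOCAL 2: VV[2][2]++ -> VV[2]=[4, 4, 4]
Event 10: LOCAL 1: VV[1][1]++ -> VV[1]=[0, 5, 2]
Event 3 stamp: [0, 2, 1]
Event 4 stamp: [0, 0, 2]
[0, 2, 1] <= [0, 0, 2]? False
[0, 0, 2] <= [0, 2, 1]? False
Relation: concurrent

Answer: concurrent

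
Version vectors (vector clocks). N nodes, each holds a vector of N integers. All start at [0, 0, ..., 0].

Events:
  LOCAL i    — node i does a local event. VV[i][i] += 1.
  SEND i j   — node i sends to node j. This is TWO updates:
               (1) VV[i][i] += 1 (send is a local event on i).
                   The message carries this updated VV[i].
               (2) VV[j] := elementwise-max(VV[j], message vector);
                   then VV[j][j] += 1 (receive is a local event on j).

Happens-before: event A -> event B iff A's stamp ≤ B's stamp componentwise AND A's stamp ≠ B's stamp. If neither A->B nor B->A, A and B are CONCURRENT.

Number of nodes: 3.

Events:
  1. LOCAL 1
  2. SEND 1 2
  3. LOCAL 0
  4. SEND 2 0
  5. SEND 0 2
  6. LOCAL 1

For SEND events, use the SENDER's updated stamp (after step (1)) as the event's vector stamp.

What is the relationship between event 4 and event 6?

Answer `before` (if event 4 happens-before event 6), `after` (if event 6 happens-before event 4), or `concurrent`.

Answer: concurrent

Derivation:
Initial: VV[0]=[0, 0, 0]
Initial: VV[1]=[0, 0, 0]
Initial: VV[2]=[0, 0, 0]
Event 1: LOCAL 1: VV[1][1]++ -> VV[1]=[0, 1, 0]
Event 2: SEND 1->2: VV[1][1]++ -> VV[1]=[0, 2, 0], msg_vec=[0, 2, 0]; VV[2]=max(VV[2],msg_vec) then VV[2][2]++ -> VV[2]=[0, 2, 1]
Event 3: LOCAL 0: VV[0][0]++ -> VV[0]=[1, 0, 0]
Event 4: SEND 2->0: VV[2][2]++ -> VV[2]=[0, 2, 2], msg_vec=[0, 2, 2]; VV[0]=max(VV[0],msg_vec) then VV[0][0]++ -> VV[0]=[2, 2, 2]
Event 5: SEND 0->2: VV[0][0]++ -> VV[0]=[3, 2, 2], msg_vec=[3, 2, 2]; VV[2]=max(VV[2],msg_vec) then VV[2][2]++ -> VV[2]=[3, 2, 3]
Event 6: LOCAL 1: VV[1][1]++ -> VV[1]=[0, 3, 0]
Event 4 stamp: [0, 2, 2]
Event 6 stamp: [0, 3, 0]
[0, 2, 2] <= [0, 3, 0]? False
[0, 3, 0] <= [0, 2, 2]? False
Relation: concurrent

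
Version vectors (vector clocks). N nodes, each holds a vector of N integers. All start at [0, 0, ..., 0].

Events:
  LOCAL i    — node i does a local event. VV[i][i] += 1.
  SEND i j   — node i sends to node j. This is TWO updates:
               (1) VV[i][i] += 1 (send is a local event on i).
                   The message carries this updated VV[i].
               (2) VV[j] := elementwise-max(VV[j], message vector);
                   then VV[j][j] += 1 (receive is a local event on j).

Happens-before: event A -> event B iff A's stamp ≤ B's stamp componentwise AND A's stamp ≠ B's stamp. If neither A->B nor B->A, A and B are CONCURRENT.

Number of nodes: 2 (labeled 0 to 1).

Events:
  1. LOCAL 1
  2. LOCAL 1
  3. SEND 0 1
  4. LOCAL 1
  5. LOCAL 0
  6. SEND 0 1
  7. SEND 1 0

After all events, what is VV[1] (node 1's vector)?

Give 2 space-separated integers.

Initial: VV[0]=[0, 0]
Initial: VV[1]=[0, 0]
Event 1: LOCAL 1: VV[1][1]++ -> VV[1]=[0, 1]
Event 2: LOCAL 1: VV[1][1]++ -> VV[1]=[0, 2]
Event 3: SEND 0->1: VV[0][0]++ -> VV[0]=[1, 0], msg_vec=[1, 0]; VV[1]=max(VV[1],msg_vec) then VV[1][1]++ -> VV[1]=[1, 3]
Event 4: LOCAL 1: VV[1][1]++ -> VV[1]=[1, 4]
Event 5: LOCAL 0: VV[0][0]++ -> VV[0]=[2, 0]
Event 6: SEND 0->1: VV[0][0]++ -> VV[0]=[3, 0], msg_vec=[3, 0]; VV[1]=max(VV[1],msg_vec) then VV[1][1]++ -> VV[1]=[3, 5]
Event 7: SEND 1->0: VV[1][1]++ -> VV[1]=[3, 6], msg_vec=[3, 6]; VV[0]=max(VV[0],msg_vec) then VV[0][0]++ -> VV[0]=[4, 6]
Final vectors: VV[0]=[4, 6]; VV[1]=[3, 6]

Answer: 3 6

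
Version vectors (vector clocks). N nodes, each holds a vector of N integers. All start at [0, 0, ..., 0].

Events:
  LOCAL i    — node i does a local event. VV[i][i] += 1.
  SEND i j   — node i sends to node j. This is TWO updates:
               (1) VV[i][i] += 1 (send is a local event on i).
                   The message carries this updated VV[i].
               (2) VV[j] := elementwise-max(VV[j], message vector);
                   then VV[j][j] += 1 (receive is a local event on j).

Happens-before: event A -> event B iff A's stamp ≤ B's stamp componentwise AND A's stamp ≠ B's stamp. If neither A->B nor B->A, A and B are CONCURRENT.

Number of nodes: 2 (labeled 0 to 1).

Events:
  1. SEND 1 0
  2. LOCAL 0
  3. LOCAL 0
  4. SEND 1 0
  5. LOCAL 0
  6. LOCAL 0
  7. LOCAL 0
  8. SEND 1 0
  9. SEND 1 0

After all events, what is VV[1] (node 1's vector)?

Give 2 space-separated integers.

Answer: 0 4

Derivation:
Initial: VV[0]=[0, 0]
Initial: VV[1]=[0, 0]
Event 1: SEND 1->0: VV[1][1]++ -> VV[1]=[0, 1], msg_vec=[0, 1]; VV[0]=max(VV[0],msg_vec) then VV[0][0]++ -> VV[0]=[1, 1]
Event 2: LOCAL 0: VV[0][0]++ -> VV[0]=[2, 1]
Event 3: LOCAL 0: VV[0][0]++ -> VV[0]=[3, 1]
Event 4: SEND 1->0: VV[1][1]++ -> VV[1]=[0, 2], msg_vec=[0, 2]; VV[0]=max(VV[0],msg_vec) then VV[0][0]++ -> VV[0]=[4, 2]
Event 5: LOCAL 0: VV[0][0]++ -> VV[0]=[5, 2]
Event 6: LOCAL 0: VV[0][0]++ -> VV[0]=[6, 2]
Event 7: LOCAL 0: VV[0][0]++ -> VV[0]=[7, 2]
Event 8: SEND 1->0: VV[1][1]++ -> VV[1]=[0, 3], msg_vec=[0, 3]; VV[0]=max(VV[0],msg_vec) then VV[0][0]++ -> VV[0]=[8, 3]
Event 9: SEND 1->0: VV[1][1]++ -> VV[1]=[0, 4], msg_vec=[0, 4]; VV[0]=max(VV[0],msg_vec) then VV[0][0]++ -> VV[0]=[9, 4]
Final vectors: VV[0]=[9, 4]; VV[1]=[0, 4]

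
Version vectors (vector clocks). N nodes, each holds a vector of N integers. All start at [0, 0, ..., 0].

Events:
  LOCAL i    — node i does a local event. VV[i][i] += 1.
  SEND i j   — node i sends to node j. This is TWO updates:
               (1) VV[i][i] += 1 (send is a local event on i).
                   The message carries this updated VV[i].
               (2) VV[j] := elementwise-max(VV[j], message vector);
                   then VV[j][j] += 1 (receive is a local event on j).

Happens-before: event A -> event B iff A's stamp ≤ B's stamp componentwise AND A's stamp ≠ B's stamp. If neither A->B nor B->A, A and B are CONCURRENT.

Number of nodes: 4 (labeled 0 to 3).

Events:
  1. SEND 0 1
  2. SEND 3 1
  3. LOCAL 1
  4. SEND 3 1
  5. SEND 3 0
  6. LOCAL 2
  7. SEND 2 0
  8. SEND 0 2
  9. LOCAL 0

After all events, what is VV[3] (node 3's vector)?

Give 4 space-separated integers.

Answer: 0 0 0 3

Derivation:
Initial: VV[0]=[0, 0, 0, 0]
Initial: VV[1]=[0, 0, 0, 0]
Initial: VV[2]=[0, 0, 0, 0]
Initial: VV[3]=[0, 0, 0, 0]
Event 1: SEND 0->1: VV[0][0]++ -> VV[0]=[1, 0, 0, 0], msg_vec=[1, 0, 0, 0]; VV[1]=max(VV[1],msg_vec) then VV[1][1]++ -> VV[1]=[1, 1, 0, 0]
Event 2: SEND 3->1: VV[3][3]++ -> VV[3]=[0, 0, 0, 1], msg_vec=[0, 0, 0, 1]; VV[1]=max(VV[1],msg_vec) then VV[1][1]++ -> VV[1]=[1, 2, 0, 1]
Event 3: LOCAL 1: VV[1][1]++ -> VV[1]=[1, 3, 0, 1]
Event 4: SEND 3->1: VV[3][3]++ -> VV[3]=[0, 0, 0, 2], msg_vec=[0, 0, 0, 2]; VV[1]=max(VV[1],msg_vec) then VV[1][1]++ -> VV[1]=[1, 4, 0, 2]
Event 5: SEND 3->0: VV[3][3]++ -> VV[3]=[0, 0, 0, 3], msg_vec=[0, 0, 0, 3]; VV[0]=max(VV[0],msg_vec) then VV[0][0]++ -> VV[0]=[2, 0, 0, 3]
Event 6: LOCAL 2: VV[2][2]++ -> VV[2]=[0, 0, 1, 0]
Event 7: SEND 2->0: VV[2][2]++ -> VV[2]=[0, 0, 2, 0], msg_vec=[0, 0, 2, 0]; VV[0]=max(VV[0],msg_vec) then VV[0][0]++ -> VV[0]=[3, 0, 2, 3]
Event 8: SEND 0->2: VV[0][0]++ -> VV[0]=[4, 0, 2, 3], msg_vec=[4, 0, 2, 3]; VV[2]=max(VV[2],msg_vec) then VV[2][2]++ -> VV[2]=[4, 0, 3, 3]
Event 9: LOCAL 0: VV[0][0]++ -> VV[0]=[5, 0, 2, 3]
Final vectors: VV[0]=[5, 0, 2, 3]; VV[1]=[1, 4, 0, 2]; VV[2]=[4, 0, 3, 3]; VV[3]=[0, 0, 0, 3]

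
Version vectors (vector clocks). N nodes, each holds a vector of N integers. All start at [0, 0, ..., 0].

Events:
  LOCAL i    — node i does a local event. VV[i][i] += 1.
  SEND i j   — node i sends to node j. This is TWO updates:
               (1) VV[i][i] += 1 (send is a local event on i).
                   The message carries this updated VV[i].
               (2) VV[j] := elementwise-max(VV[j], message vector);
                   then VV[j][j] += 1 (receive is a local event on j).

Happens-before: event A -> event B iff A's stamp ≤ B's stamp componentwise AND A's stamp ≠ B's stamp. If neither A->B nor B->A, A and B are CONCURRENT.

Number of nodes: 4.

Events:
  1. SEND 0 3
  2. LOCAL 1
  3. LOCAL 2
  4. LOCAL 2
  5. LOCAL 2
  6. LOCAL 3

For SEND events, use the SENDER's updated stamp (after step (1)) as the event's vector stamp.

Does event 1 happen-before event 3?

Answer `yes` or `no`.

Answer: no

Derivation:
Initial: VV[0]=[0, 0, 0, 0]
Initial: VV[1]=[0, 0, 0, 0]
Initial: VV[2]=[0, 0, 0, 0]
Initial: VV[3]=[0, 0, 0, 0]
Event 1: SEND 0->3: VV[0][0]++ -> VV[0]=[1, 0, 0, 0], msg_vec=[1, 0, 0, 0]; VV[3]=max(VV[3],msg_vec) then VV[3][3]++ -> VV[3]=[1, 0, 0, 1]
Event 2: LOCAL 1: VV[1][1]++ -> VV[1]=[0, 1, 0, 0]
Event 3: LOCAL 2: VV[2][2]++ -> VV[2]=[0, 0, 1, 0]
Event 4: LOCAL 2: VV[2][2]++ -> VV[2]=[0, 0, 2, 0]
Event 5: LOCAL 2: VV[2][2]++ -> VV[2]=[0, 0, 3, 0]
Event 6: LOCAL 3: VV[3][3]++ -> VV[3]=[1, 0, 0, 2]
Event 1 stamp: [1, 0, 0, 0]
Event 3 stamp: [0, 0, 1, 0]
[1, 0, 0, 0] <= [0, 0, 1, 0]? False. Equal? False. Happens-before: False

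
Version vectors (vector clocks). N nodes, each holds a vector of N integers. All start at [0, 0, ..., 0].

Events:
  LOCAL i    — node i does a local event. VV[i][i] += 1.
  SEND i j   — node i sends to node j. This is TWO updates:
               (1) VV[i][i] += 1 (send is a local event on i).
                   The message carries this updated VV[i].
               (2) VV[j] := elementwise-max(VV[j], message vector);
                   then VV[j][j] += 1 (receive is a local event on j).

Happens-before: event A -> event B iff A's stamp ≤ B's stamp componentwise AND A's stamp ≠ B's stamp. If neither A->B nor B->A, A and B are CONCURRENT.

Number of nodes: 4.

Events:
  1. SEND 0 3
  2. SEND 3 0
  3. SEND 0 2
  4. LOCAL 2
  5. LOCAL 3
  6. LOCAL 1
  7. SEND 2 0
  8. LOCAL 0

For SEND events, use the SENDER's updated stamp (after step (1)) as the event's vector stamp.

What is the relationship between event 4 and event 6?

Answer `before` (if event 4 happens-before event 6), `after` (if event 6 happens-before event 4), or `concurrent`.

Initial: VV[0]=[0, 0, 0, 0]
Initial: VV[1]=[0, 0, 0, 0]
Initial: VV[2]=[0, 0, 0, 0]
Initial: VV[3]=[0, 0, 0, 0]
Event 1: SEND 0->3: VV[0][0]++ -> VV[0]=[1, 0, 0, 0], msg_vec=[1, 0, 0, 0]; VV[3]=max(VV[3],msg_vec) then VV[3][3]++ -> VV[3]=[1, 0, 0, 1]
Event 2: SEND 3->0: VV[3][3]++ -> VV[3]=[1, 0, 0, 2], msg_vec=[1, 0, 0, 2]; VV[0]=max(VV[0],msg_vec) then VV[0][0]++ -> VV[0]=[2, 0, 0, 2]
Event 3: SEND 0->2: VV[0][0]++ -> VV[0]=[3, 0, 0, 2], msg_vec=[3, 0, 0, 2]; VV[2]=max(VV[2],msg_vec) then VV[2][2]++ -> VV[2]=[3, 0, 1, 2]
Event 4: LOCAL 2: VV[2][2]++ -> VV[2]=[3, 0, 2, 2]
Event 5: LOCAL 3: VV[3][3]++ -> VV[3]=[1, 0, 0, 3]
Event 6: LOCAL 1: VV[1][1]++ -> VV[1]=[0, 1, 0, 0]
Event 7: SEND 2->0: VV[2][2]++ -> VV[2]=[3, 0, 3, 2], msg_vec=[3, 0, 3, 2]; VV[0]=max(VV[0],msg_vec) then VV[0][0]++ -> VV[0]=[4, 0, 3, 2]
Event 8: LOCAL 0: VV[0][0]++ -> VV[0]=[5, 0, 3, 2]
Event 4 stamp: [3, 0, 2, 2]
Event 6 stamp: [0, 1, 0, 0]
[3, 0, 2, 2] <= [0, 1, 0, 0]? False
[0, 1, 0, 0] <= [3, 0, 2, 2]? False
Relation: concurrent

Answer: concurrent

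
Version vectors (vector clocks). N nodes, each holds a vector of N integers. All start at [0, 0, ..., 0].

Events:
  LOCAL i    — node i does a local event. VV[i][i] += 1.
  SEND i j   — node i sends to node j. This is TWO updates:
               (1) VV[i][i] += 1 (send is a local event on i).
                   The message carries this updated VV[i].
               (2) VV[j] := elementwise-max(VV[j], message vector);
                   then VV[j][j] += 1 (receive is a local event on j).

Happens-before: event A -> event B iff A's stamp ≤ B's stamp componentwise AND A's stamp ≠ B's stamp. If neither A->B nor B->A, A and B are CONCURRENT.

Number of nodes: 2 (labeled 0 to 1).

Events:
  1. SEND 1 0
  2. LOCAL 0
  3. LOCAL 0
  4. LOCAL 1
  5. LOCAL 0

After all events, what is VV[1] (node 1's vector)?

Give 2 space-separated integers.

Initial: VV[0]=[0, 0]
Initial: VV[1]=[0, 0]
Event 1: SEND 1->0: VV[1][1]++ -> VV[1]=[0, 1], msg_vec=[0, 1]; VV[0]=max(VV[0],msg_vec) then VV[0][0]++ -> VV[0]=[1, 1]
Event 2: LOCAL 0: VV[0][0]++ -> VV[0]=[2, 1]
Event 3: LOCAL 0: VV[0][0]++ -> VV[0]=[3, 1]
Event 4: LOCAL 1: VV[1][1]++ -> VV[1]=[0, 2]
Event 5: LOCAL 0: VV[0][0]++ -> VV[0]=[4, 1]
Final vectors: VV[0]=[4, 1]; VV[1]=[0, 2]

Answer: 0 2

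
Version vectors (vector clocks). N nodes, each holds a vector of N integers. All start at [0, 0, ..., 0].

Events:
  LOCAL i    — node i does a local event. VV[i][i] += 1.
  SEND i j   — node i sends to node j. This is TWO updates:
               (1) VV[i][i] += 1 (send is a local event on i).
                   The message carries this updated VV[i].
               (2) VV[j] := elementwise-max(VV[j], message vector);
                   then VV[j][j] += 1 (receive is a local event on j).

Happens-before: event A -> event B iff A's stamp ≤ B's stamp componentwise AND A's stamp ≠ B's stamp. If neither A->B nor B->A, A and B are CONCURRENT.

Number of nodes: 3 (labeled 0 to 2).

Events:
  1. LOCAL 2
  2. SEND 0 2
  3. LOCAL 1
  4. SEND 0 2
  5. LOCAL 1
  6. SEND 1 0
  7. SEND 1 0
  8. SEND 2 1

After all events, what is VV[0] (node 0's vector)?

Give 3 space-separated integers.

Initial: VV[0]=[0, 0, 0]
Initial: VV[1]=[0, 0, 0]
Initial: VV[2]=[0, 0, 0]
Event 1: LOCAL 2: VV[2][2]++ -> VV[2]=[0, 0, 1]
Event 2: SEND 0->2: VV[0][0]++ -> VV[0]=[1, 0, 0], msg_vec=[1, 0, 0]; VV[2]=max(VV[2],msg_vec) then VV[2][2]++ -> VV[2]=[1, 0, 2]
Event 3: LOCAL 1: VV[1][1]++ -> VV[1]=[0, 1, 0]
Event 4: SEND 0->2: VV[0][0]++ -> VV[0]=[2, 0, 0], msg_vec=[2, 0, 0]; VV[2]=max(VV[2],msg_vec) then VV[2][2]++ -> VV[2]=[2, 0, 3]
Event 5: LOCAL 1: VV[1][1]++ -> VV[1]=[0, 2, 0]
Event 6: SEND 1->0: VV[1][1]++ -> VV[1]=[0, 3, 0], msg_vec=[0, 3, 0]; VV[0]=max(VV[0],msg_vec) then VV[0][0]++ -> VV[0]=[3, 3, 0]
Event 7: SEND 1->0: VV[1][1]++ -> VV[1]=[0, 4, 0], msg_vec=[0, 4, 0]; VV[0]=max(VV[0],msg_vec) then VV[0][0]++ -> VV[0]=[4, 4, 0]
Event 8: SEND 2->1: VV[2][2]++ -> VV[2]=[2, 0, 4], msg_vec=[2, 0, 4]; VV[1]=max(VV[1],msg_vec) then VV[1][1]++ -> VV[1]=[2, 5, 4]
Final vectors: VV[0]=[4, 4, 0]; VV[1]=[2, 5, 4]; VV[2]=[2, 0, 4]

Answer: 4 4 0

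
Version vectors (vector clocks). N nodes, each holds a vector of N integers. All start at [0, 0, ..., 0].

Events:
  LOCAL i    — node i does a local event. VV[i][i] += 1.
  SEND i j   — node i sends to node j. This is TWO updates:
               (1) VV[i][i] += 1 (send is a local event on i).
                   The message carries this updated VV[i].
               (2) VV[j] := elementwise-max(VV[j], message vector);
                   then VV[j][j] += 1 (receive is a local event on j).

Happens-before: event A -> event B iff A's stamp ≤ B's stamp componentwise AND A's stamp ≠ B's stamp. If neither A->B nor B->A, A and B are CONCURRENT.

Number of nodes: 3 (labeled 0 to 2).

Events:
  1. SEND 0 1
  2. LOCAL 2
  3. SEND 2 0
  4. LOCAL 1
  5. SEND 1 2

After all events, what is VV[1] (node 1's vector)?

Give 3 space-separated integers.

Answer: 1 3 0

Derivation:
Initial: VV[0]=[0, 0, 0]
Initial: VV[1]=[0, 0, 0]
Initial: VV[2]=[0, 0, 0]
Event 1: SEND 0->1: VV[0][0]++ -> VV[0]=[1, 0, 0], msg_vec=[1, 0, 0]; VV[1]=max(VV[1],msg_vec) then VV[1][1]++ -> VV[1]=[1, 1, 0]
Event 2: LOCAL 2: VV[2][2]++ -> VV[2]=[0, 0, 1]
Event 3: SEND 2->0: VV[2][2]++ -> VV[2]=[0, 0, 2], msg_vec=[0, 0, 2]; VV[0]=max(VV[0],msg_vec) then VV[0][0]++ -> VV[0]=[2, 0, 2]
Event 4: LOCAL 1: VV[1][1]++ -> VV[1]=[1, 2, 0]
Event 5: SEND 1->2: VV[1][1]++ -> VV[1]=[1, 3, 0], msg_vec=[1, 3, 0]; VV[2]=max(VV[2],msg_vec) then VV[2][2]++ -> VV[2]=[1, 3, 3]
Final vectors: VV[0]=[2, 0, 2]; VV[1]=[1, 3, 0]; VV[2]=[1, 3, 3]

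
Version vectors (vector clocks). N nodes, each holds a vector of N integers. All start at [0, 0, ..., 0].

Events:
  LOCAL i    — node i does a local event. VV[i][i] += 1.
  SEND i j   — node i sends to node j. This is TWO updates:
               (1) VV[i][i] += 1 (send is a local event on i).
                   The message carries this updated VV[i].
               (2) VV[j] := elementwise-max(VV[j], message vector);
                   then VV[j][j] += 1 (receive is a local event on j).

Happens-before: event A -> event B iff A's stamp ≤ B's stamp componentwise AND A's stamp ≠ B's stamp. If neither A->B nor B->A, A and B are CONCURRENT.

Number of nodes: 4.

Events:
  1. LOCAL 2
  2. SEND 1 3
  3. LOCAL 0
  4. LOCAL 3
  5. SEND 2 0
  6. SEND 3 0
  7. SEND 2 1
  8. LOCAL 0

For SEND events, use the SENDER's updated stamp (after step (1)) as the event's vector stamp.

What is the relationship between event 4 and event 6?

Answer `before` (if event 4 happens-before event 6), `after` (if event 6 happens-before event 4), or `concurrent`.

Answer: before

Derivation:
Initial: VV[0]=[0, 0, 0, 0]
Initial: VV[1]=[0, 0, 0, 0]
Initial: VV[2]=[0, 0, 0, 0]
Initial: VV[3]=[0, 0, 0, 0]
Event 1: LOCAL 2: VV[2][2]++ -> VV[2]=[0, 0, 1, 0]
Event 2: SEND 1->3: VV[1][1]++ -> VV[1]=[0, 1, 0, 0], msg_vec=[0, 1, 0, 0]; VV[3]=max(VV[3],msg_vec) then VV[3][3]++ -> VV[3]=[0, 1, 0, 1]
Event 3: LOCAL 0: VV[0][0]++ -> VV[0]=[1, 0, 0, 0]
Event 4: LOCAL 3: VV[3][3]++ -> VV[3]=[0, 1, 0, 2]
Event 5: SEND 2->0: VV[2][2]++ -> VV[2]=[0, 0, 2, 0], msg_vec=[0, 0, 2, 0]; VV[0]=max(VV[0],msg_vec) then VV[0][0]++ -> VV[0]=[2, 0, 2, 0]
Event 6: SEND 3->0: VV[3][3]++ -> VV[3]=[0, 1, 0, 3], msg_vec=[0, 1, 0, 3]; VV[0]=max(VV[0],msg_vec) then VV[0][0]++ -> VV[0]=[3, 1, 2, 3]
Event 7: SEND 2->1: VV[2][2]++ -> VV[2]=[0, 0, 3, 0], msg_vec=[0, 0, 3, 0]; VV[1]=max(VV[1],msg_vec) then VV[1][1]++ -> VV[1]=[0, 2, 3, 0]
Event 8: LOCAL 0: VV[0][0]++ -> VV[0]=[4, 1, 2, 3]
Event 4 stamp: [0, 1, 0, 2]
Event 6 stamp: [0, 1, 0, 3]
[0, 1, 0, 2] <= [0, 1, 0, 3]? True
[0, 1, 0, 3] <= [0, 1, 0, 2]? False
Relation: before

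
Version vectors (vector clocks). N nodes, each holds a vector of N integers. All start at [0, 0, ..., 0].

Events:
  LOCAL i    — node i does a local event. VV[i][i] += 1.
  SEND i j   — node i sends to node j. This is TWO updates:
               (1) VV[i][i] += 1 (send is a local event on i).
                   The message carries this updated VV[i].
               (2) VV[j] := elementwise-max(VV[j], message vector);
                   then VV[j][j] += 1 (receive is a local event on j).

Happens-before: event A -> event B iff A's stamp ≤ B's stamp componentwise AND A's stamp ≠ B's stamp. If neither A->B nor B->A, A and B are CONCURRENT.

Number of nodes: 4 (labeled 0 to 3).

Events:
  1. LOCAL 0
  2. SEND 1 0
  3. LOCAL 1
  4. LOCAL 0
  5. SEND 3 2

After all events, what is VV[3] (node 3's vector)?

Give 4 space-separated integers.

Answer: 0 0 0 1

Derivation:
Initial: VV[0]=[0, 0, 0, 0]
Initial: VV[1]=[0, 0, 0, 0]
Initial: VV[2]=[0, 0, 0, 0]
Initial: VV[3]=[0, 0, 0, 0]
Event 1: LOCAL 0: VV[0][0]++ -> VV[0]=[1, 0, 0, 0]
Event 2: SEND 1->0: VV[1][1]++ -> VV[1]=[0, 1, 0, 0], msg_vec=[0, 1, 0, 0]; VV[0]=max(VV[0],msg_vec) then VV[0][0]++ -> VV[0]=[2, 1, 0, 0]
Event 3: LOCAL 1: VV[1][1]++ -> VV[1]=[0, 2, 0, 0]
Event 4: LOCAL 0: VV[0][0]++ -> VV[0]=[3, 1, 0, 0]
Event 5: SEND 3->2: VV[3][3]++ -> VV[3]=[0, 0, 0, 1], msg_vec=[0, 0, 0, 1]; VV[2]=max(VV[2],msg_vec) then VV[2][2]++ -> VV[2]=[0, 0, 1, 1]
Final vectors: VV[0]=[3, 1, 0, 0]; VV[1]=[0, 2, 0, 0]; VV[2]=[0, 0, 1, 1]; VV[3]=[0, 0, 0, 1]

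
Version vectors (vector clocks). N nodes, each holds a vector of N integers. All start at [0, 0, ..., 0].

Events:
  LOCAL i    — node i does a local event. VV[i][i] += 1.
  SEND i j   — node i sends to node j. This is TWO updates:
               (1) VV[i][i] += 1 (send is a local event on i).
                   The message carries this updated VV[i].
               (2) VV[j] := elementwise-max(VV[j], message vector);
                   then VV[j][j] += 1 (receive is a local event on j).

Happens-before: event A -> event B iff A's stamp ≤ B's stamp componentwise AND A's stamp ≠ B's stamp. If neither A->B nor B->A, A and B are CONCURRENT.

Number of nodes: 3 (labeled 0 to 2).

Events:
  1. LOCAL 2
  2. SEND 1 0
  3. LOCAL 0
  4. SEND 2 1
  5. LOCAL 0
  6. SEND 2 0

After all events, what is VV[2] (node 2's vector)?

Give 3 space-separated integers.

Initial: VV[0]=[0, 0, 0]
Initial: VV[1]=[0, 0, 0]
Initial: VV[2]=[0, 0, 0]
Event 1: LOCAL 2: VV[2][2]++ -> VV[2]=[0, 0, 1]
Event 2: SEND 1->0: VV[1][1]++ -> VV[1]=[0, 1, 0], msg_vec=[0, 1, 0]; VV[0]=max(VV[0],msg_vec) then VV[0][0]++ -> VV[0]=[1, 1, 0]
Event 3: LOCAL 0: VV[0][0]++ -> VV[0]=[2, 1, 0]
Event 4: SEND 2->1: VV[2][2]++ -> VV[2]=[0, 0, 2], msg_vec=[0, 0, 2]; VV[1]=max(VV[1],msg_vec) then VV[1][1]++ -> VV[1]=[0, 2, 2]
Event 5: LOCAL 0: VV[0][0]++ -> VV[0]=[3, 1, 0]
Event 6: SEND 2->0: VV[2][2]++ -> VV[2]=[0, 0, 3], msg_vec=[0, 0, 3]; VV[0]=max(VV[0],msg_vec) then VV[0][0]++ -> VV[0]=[4, 1, 3]
Final vectors: VV[0]=[4, 1, 3]; VV[1]=[0, 2, 2]; VV[2]=[0, 0, 3]

Answer: 0 0 3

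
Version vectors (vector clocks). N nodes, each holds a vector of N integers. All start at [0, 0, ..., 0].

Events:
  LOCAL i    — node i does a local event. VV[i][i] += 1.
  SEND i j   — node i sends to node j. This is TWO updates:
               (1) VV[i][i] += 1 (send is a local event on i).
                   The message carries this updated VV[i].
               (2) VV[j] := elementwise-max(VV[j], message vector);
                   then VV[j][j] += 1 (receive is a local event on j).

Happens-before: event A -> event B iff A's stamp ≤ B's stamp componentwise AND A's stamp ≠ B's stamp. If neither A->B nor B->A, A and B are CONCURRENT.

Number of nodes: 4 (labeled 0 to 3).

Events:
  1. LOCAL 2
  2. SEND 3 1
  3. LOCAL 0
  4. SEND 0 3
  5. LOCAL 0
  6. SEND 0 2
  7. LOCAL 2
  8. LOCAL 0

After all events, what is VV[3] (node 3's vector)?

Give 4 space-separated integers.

Answer: 2 0 0 2

Derivation:
Initial: VV[0]=[0, 0, 0, 0]
Initial: VV[1]=[0, 0, 0, 0]
Initial: VV[2]=[0, 0, 0, 0]
Initial: VV[3]=[0, 0, 0, 0]
Event 1: LOCAL 2: VV[2][2]++ -> VV[2]=[0, 0, 1, 0]
Event 2: SEND 3->1: VV[3][3]++ -> VV[3]=[0, 0, 0, 1], msg_vec=[0, 0, 0, 1]; VV[1]=max(VV[1],msg_vec) then VV[1][1]++ -> VV[1]=[0, 1, 0, 1]
Event 3: LOCAL 0: VV[0][0]++ -> VV[0]=[1, 0, 0, 0]
Event 4: SEND 0->3: VV[0][0]++ -> VV[0]=[2, 0, 0, 0], msg_vec=[2, 0, 0, 0]; VV[3]=max(VV[3],msg_vec) then VV[3][3]++ -> VV[3]=[2, 0, 0, 2]
Event 5: LOCAL 0: VV[0][0]++ -> VV[0]=[3, 0, 0, 0]
Event 6: SEND 0->2: VV[0][0]++ -> VV[0]=[4, 0, 0, 0], msg_vec=[4, 0, 0, 0]; VV[2]=max(VV[2],msg_vec) then VV[2][2]++ -> VV[2]=[4, 0, 2, 0]
Event 7: LOCAL 2: VV[2][2]++ -> VV[2]=[4, 0, 3, 0]
Event 8: LOCAL 0: VV[0][0]++ -> VV[0]=[5, 0, 0, 0]
Final vectors: VV[0]=[5, 0, 0, 0]; VV[1]=[0, 1, 0, 1]; VV[2]=[4, 0, 3, 0]; VV[3]=[2, 0, 0, 2]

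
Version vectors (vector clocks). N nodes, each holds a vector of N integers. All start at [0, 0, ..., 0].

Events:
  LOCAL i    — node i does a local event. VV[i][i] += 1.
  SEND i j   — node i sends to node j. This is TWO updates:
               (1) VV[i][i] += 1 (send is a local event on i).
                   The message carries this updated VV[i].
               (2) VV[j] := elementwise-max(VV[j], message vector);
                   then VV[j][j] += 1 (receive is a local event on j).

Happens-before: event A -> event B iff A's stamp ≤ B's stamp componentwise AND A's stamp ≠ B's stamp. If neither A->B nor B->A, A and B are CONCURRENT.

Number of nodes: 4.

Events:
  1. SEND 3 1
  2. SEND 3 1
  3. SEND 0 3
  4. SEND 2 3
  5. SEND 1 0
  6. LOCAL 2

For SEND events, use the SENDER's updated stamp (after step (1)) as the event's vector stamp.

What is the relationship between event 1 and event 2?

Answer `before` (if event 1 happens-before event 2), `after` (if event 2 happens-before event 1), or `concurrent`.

Initial: VV[0]=[0, 0, 0, 0]
Initial: VV[1]=[0, 0, 0, 0]
Initial: VV[2]=[0, 0, 0, 0]
Initial: VV[3]=[0, 0, 0, 0]
Event 1: SEND 3->1: VV[3][3]++ -> VV[3]=[0, 0, 0, 1], msg_vec=[0, 0, 0, 1]; VV[1]=max(VV[1],msg_vec) then VV[1][1]++ -> VV[1]=[0, 1, 0, 1]
Event 2: SEND 3->1: VV[3][3]++ -> VV[3]=[0, 0, 0, 2], msg_vec=[0, 0, 0, 2]; VV[1]=max(VV[1],msg_vec) then VV[1][1]++ -> VV[1]=[0, 2, 0, 2]
Event 3: SEND 0->3: VV[0][0]++ -> VV[0]=[1, 0, 0, 0], msg_vec=[1, 0, 0, 0]; VV[3]=max(VV[3],msg_vec) then VV[3][3]++ -> VV[3]=[1, 0, 0, 3]
Event 4: SEND 2->3: VV[2][2]++ -> VV[2]=[0, 0, 1, 0], msg_vec=[0, 0, 1, 0]; VV[3]=max(VV[3],msg_vec) then VV[3][3]++ -> VV[3]=[1, 0, 1, 4]
Event 5: SEND 1->0: VV[1][1]++ -> VV[1]=[0, 3, 0, 2], msg_vec=[0, 3, 0, 2]; VV[0]=max(VV[0],msg_vec) then VV[0][0]++ -> VV[0]=[2, 3, 0, 2]
Event 6: LOCAL 2: VV[2][2]++ -> VV[2]=[0, 0, 2, 0]
Event 1 stamp: [0, 0, 0, 1]
Event 2 stamp: [0, 0, 0, 2]
[0, 0, 0, 1] <= [0, 0, 0, 2]? True
[0, 0, 0, 2] <= [0, 0, 0, 1]? False
Relation: before

Answer: before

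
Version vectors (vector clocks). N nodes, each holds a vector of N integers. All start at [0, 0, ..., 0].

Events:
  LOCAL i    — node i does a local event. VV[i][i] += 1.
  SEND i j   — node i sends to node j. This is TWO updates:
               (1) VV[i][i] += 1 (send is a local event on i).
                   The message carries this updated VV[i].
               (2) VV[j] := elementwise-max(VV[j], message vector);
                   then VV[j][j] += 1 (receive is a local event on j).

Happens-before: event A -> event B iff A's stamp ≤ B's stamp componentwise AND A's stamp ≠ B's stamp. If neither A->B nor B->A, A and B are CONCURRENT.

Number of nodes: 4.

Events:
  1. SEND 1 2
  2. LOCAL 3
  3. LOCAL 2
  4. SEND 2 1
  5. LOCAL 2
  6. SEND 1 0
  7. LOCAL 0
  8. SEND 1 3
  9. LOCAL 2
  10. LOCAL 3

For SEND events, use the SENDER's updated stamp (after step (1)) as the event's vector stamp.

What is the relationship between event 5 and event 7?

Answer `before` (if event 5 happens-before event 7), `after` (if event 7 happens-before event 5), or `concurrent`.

Initial: VV[0]=[0, 0, 0, 0]
Initial: VV[1]=[0, 0, 0, 0]
Initial: VV[2]=[0, 0, 0, 0]
Initial: VV[3]=[0, 0, 0, 0]
Event 1: SEND 1->2: VV[1][1]++ -> VV[1]=[0, 1, 0, 0], msg_vec=[0, 1, 0, 0]; VV[2]=max(VV[2],msg_vec) then VV[2][2]++ -> VV[2]=[0, 1, 1, 0]
Event 2: LOCAL 3: VV[3][3]++ -> VV[3]=[0, 0, 0, 1]
Event 3: LOCAL 2: VV[2][2]++ -> VV[2]=[0, 1, 2, 0]
Event 4: SEND 2->1: VV[2][2]++ -> VV[2]=[0, 1, 3, 0], msg_vec=[0, 1, 3, 0]; VV[1]=max(VV[1],msg_vec) then VV[1][1]++ -> VV[1]=[0, 2, 3, 0]
Event 5: LOCAL 2: VV[2][2]++ -> VV[2]=[0, 1, 4, 0]
Event 6: SEND 1->0: VV[1][1]++ -> VV[1]=[0, 3, 3, 0], msg_vec=[0, 3, 3, 0]; VV[0]=max(VV[0],msg_vec) then VV[0][0]++ -> VV[0]=[1, 3, 3, 0]
Event 7: LOCAL 0: VV[0][0]++ -> VV[0]=[2, 3, 3, 0]
Event 8: SEND 1->3: VV[1][1]++ -> VV[1]=[0, 4, 3, 0], msg_vec=[0, 4, 3, 0]; VV[3]=max(VV[3],msg_vec) then VV[3][3]++ -> VV[3]=[0, 4, 3, 2]
Event 9: LOCAL 2: VV[2][2]++ -> VV[2]=[0, 1, 5, 0]
Event 10: LOCAL 3: VV[3][3]++ -> VV[3]=[0, 4, 3, 3]
Event 5 stamp: [0, 1, 4, 0]
Event 7 stamp: [2, 3, 3, 0]
[0, 1, 4, 0] <= [2, 3, 3, 0]? False
[2, 3, 3, 0] <= [0, 1, 4, 0]? False
Relation: concurrent

Answer: concurrent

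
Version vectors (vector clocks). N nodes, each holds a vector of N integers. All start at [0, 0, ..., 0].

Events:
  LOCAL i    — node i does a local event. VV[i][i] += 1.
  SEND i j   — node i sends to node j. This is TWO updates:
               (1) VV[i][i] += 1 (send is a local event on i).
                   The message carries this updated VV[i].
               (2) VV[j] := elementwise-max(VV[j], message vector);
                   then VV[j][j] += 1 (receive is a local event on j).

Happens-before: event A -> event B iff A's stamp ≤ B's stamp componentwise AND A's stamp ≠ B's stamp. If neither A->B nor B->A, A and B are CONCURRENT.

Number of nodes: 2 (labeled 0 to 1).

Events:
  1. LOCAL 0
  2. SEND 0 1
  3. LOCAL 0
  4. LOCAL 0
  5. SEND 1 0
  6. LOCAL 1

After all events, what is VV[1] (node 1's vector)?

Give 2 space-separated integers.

Initial: VV[0]=[0, 0]
Initial: VV[1]=[0, 0]
Event 1: LOCAL 0: VV[0][0]++ -> VV[0]=[1, 0]
Event 2: SEND 0->1: VV[0][0]++ -> VV[0]=[2, 0], msg_vec=[2, 0]; VV[1]=max(VV[1],msg_vec) then VV[1][1]++ -> VV[1]=[2, 1]
Event 3: LOCAL 0: VV[0][0]++ -> VV[0]=[3, 0]
Event 4: LOCAL 0: VV[0][0]++ -> VV[0]=[4, 0]
Event 5: SEND 1->0: VV[1][1]++ -> VV[1]=[2, 2], msg_vec=[2, 2]; VV[0]=max(VV[0],msg_vec) then VV[0][0]++ -> VV[0]=[5, 2]
Event 6: LOCAL 1: VV[1][1]++ -> VV[1]=[2, 3]
Final vectors: VV[0]=[5, 2]; VV[1]=[2, 3]

Answer: 2 3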